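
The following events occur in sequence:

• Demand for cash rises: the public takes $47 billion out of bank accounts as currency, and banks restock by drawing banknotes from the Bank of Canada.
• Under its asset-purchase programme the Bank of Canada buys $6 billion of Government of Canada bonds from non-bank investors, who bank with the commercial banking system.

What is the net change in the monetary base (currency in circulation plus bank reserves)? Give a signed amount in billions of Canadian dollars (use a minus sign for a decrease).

+$6 billion

Currency withdrawal $47 billion: just a shift between currency and reserves — both are base money → 0.
Asset purchase (from non-banks) $6 billion: Bank of Canada balance sheet expands → +$6B.
Net: 0 + 6 = +$6 billion.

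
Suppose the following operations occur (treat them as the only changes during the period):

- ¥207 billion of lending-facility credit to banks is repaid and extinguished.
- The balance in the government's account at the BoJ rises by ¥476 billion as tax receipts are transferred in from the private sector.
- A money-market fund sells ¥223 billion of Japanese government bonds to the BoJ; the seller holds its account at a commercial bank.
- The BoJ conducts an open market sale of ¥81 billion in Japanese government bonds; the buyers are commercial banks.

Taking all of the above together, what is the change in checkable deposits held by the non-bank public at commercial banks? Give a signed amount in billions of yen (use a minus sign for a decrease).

-¥253 billion

BoJ balance sheet:
  Assets:      Securities +¥142B, Loans to banks −¥207B
  Liabilities: Bank reserves −¥541B, Government deposits +¥476B
Commercial banking system:
  Assets:      Reserves at CB −¥541B, Securities +¥81B
  Liabilities: Checkable deposits −¥253B, Borrowings from CB −¥207B
So the change in checkable deposits held by the non-bank public at commercial banks is -¥253 billion.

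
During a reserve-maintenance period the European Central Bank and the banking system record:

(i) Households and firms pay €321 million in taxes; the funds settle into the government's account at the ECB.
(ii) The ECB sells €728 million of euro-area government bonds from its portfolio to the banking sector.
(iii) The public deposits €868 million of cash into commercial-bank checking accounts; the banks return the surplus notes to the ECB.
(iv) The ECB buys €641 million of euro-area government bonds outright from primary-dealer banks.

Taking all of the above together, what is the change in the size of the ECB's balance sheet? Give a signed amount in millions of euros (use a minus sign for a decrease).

ECB balance sheet:
  Assets:      Securities −€87M
  Liabilities: Bank reserves +€460M, Currency in circulation −€868M, Government deposits +€321M
Change in total ECB assets = -€87 million.

-€87 million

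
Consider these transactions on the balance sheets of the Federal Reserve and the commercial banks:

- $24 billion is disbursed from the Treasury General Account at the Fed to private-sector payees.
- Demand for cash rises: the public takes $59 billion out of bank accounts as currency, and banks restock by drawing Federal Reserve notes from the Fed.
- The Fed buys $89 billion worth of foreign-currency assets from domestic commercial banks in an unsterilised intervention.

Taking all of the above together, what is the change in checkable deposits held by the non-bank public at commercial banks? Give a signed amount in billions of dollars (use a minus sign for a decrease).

Fed balance sheet:
  Assets:      Foreign assets +$89B
  Liabilities: Bank reserves +$54B, Currency in circulation +$59B, Government deposits −$24B
Commercial banking system:
  Assets:      Reserves at CB +$54B, Foreign assets −$89B
  Liabilities: Checkable deposits −$35B
So the change in checkable deposits held by the non-bank public at commercial banks is -$35 billion.

-$35 billion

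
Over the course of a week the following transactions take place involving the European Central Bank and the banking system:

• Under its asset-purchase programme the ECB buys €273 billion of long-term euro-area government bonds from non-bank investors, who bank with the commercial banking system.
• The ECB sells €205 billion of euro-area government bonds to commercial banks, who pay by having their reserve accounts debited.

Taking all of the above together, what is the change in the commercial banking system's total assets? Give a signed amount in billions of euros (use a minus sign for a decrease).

+€273 billion

Asset purchase (from non-banks) €273 billion: bank balance sheets expand → +€273B.
OMO sale (to banks) €205 billion: just an asset swap on bank balance sheets → 0.
Net: 273 + 0 = +€273 billion.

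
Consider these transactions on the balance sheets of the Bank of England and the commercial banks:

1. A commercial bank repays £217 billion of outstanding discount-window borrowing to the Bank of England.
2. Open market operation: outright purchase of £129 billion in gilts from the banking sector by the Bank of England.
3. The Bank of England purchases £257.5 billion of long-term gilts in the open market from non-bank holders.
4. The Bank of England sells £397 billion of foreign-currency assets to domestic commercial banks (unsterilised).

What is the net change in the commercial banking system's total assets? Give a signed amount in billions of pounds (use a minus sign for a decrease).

+£40.5 billion

Discount-window repayment £217 billion: bank balance sheets shrink → −£217B.
OMO purchase (from banks) £129 billion: just an asset swap on bank balance sheets → 0.
Asset purchase (from non-banks) £257.5 billion: bank balance sheets expand → +£257.5B.
FX sale £397 billion: just an asset swap on bank balance sheets → 0.
Net: −217 + 0 + 257.5 + 0 = +£40.5 billion.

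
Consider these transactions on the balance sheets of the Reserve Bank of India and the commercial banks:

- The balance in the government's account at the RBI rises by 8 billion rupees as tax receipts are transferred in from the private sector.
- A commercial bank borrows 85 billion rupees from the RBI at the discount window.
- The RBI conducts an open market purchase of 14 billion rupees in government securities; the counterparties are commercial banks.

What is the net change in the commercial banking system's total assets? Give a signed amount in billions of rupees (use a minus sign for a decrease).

+77 billion

Government account inflow 8 billion rupees: bank balance sheets shrink → −8B.
Discount-window loan 85 billion rupees: bank balance sheets expand → +85B.
OMO purchase (from banks) 14 billion rupees: just an asset swap on bank balance sheets → 0.
Net: −8 + 85 + 0 = +77 billion.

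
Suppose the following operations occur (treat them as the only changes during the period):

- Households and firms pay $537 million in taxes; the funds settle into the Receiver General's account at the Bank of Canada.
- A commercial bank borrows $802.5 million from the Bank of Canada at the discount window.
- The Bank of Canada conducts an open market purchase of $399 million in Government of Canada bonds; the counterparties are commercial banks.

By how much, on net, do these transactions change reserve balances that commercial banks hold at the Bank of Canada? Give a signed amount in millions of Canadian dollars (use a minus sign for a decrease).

+$664.5 million

Government account inflow $537 million: funds move from bank reserves into the government account → −$537M.
Discount-window loan $802.5 million: the loan is credited to the bank's reserve account → +$802.5M.
OMO purchase (from banks) $399 million: the Bank of Canada pays by crediting reserve accounts → +$399M.
Net: −537 + 802.5 + 399 = +$664.5 million.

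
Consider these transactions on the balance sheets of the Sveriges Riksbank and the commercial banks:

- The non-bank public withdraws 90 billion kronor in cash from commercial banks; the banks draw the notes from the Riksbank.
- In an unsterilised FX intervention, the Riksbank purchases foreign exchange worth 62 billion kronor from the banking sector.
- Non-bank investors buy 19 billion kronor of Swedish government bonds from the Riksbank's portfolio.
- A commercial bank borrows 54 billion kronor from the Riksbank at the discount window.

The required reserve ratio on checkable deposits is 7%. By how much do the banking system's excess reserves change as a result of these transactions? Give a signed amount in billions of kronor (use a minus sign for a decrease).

+14.63 billion

Currency withdrawal 90 billion kronor: reserves −90B, deposits −90B.
FX purchase 62 billion kronor: reserves +62B, deposits 0.
Asset sale (to non-banks) 19 billion kronor: reserves −19B, deposits −19B.
Discount-window loan 54 billion kronor: reserves +54B, deposits 0.
Totals: Δreserves = +7B, Δdeposits = −109B.
Δrequired reserves = 7% × −109B = −7.63B.
Δexcess reserves = Δreserves − Δrequired = +7B − (−7.63B) = +14.63 billion.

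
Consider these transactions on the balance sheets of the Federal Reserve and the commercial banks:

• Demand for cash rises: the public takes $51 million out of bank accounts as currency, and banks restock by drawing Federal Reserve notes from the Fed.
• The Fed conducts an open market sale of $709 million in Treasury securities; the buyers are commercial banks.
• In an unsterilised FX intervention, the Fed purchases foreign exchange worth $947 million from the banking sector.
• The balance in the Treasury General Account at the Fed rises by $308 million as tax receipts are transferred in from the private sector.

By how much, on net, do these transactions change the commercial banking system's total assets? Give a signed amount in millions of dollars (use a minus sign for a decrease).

-$359 million

Fed balance sheet:
  Assets:      Securities −$709M, Foreign assets +$947M
  Liabilities: Bank reserves −$121M, Currency in circulation +$51M, Government deposits +$308M
Commercial banking system:
  Assets:      Reserves at CB −$121M, Securities +$709M, Foreign assets −$947M
  Liabilities: Checkable deposits −$359M
Change in total bank assets = -$359 million.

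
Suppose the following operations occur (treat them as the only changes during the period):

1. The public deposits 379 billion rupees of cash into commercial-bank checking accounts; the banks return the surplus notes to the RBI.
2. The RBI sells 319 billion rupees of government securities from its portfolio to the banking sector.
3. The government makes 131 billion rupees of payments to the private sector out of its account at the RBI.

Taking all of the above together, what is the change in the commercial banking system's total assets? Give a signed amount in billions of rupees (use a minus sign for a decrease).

+510 billion

Currency deposit 379 billion rupees: bank balance sheets expand → +379B.
OMO sale (to banks) 319 billion rupees: just an asset swap on bank balance sheets → 0.
Government spending 131 billion rupees: bank balance sheets expand → +131B.
Net: 379 + 0 + 131 = +510 billion.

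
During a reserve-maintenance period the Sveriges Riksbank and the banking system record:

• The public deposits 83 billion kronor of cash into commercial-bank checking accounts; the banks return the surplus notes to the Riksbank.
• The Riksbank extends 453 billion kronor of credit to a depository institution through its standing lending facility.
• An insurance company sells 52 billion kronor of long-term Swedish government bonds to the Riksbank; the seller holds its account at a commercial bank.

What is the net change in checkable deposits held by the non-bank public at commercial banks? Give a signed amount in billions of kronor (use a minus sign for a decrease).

+135 billion

Currency deposit 83 billion kronor: non-bank counterparties' bank balances rise → +83B.
Discount-window loan 453 billion kronor: the counterparty is a bank, so public deposits are unchanged → 0.
Asset purchase (from non-banks) 52 billion kronor: non-bank counterparties' bank balances rise → +52B.
Net: 83 + 0 + 52 = +135 billion.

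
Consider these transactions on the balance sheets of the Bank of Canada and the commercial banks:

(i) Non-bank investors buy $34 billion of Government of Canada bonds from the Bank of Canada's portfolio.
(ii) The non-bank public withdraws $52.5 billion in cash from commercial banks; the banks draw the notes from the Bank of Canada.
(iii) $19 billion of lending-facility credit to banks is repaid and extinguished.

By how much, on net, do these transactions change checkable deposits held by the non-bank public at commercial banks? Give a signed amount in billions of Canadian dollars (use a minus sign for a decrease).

Asset sale (to non-banks) $34 billion: non-bank counterparties' bank balances fall → −$34B.
Currency withdrawal $52.5 billion: non-bank counterparties' bank balances fall → −$52.5B.
Discount-window repayment $19 billion: the counterparty is a bank, so public deposits are unchanged → 0.
Net: −34 − 52.5 + 0 = -$86.5 billion.

-$86.5 billion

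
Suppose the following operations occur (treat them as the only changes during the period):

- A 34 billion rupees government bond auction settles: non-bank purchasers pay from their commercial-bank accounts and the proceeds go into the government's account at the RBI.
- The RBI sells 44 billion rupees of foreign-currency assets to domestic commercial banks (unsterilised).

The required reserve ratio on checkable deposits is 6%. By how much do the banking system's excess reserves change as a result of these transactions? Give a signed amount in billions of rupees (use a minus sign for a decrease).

Government account inflow 34 billion rupees: reserves −34B, deposits −34B.
FX sale 44 billion rupees: reserves −44B, deposits 0.
Totals: Δreserves = −78B, Δdeposits = −34B.
Δrequired reserves = 6% × −34B = −2.04B.
Δexcess reserves = Δreserves − Δrequired = −78B − (−2.04B) = -75.96 billion.

-75.96 billion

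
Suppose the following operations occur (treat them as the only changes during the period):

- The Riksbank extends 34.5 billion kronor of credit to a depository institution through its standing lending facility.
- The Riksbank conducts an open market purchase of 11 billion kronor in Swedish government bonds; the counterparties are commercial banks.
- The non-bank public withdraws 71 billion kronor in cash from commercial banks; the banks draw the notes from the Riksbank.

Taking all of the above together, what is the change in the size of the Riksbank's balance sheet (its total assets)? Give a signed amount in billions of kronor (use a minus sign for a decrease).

Discount-window loan 34.5 billion kronor: a Riksbank asset is acquired → +34.5B.
OMO purchase (from banks) 11 billion kronor: a Riksbank asset is acquired → +11B.
Currency withdrawal 71 billion kronor: only the composition of liabilities changes → 0.
Net: 34.5 + 11 + 0 = +45.5 billion.

+45.5 billion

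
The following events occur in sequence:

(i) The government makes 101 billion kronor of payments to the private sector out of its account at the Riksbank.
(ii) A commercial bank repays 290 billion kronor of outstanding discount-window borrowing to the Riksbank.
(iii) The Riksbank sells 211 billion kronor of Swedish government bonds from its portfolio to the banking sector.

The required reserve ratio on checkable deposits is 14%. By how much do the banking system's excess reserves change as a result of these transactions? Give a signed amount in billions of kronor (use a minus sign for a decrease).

-414.14 billion

Government spending 101 billion kronor: reserves +101B, deposits +101B.
Discount-window repayment 290 billion kronor: reserves −290B, deposits 0.
OMO sale (to banks) 211 billion kronor: reserves −211B, deposits 0.
Totals: Δreserves = −400B, Δdeposits = +101B.
Δrequired reserves = 14% × +101B = +14.14B.
Δexcess reserves = Δreserves − Δrequired = −400B − (+14.14B) = -414.14 billion.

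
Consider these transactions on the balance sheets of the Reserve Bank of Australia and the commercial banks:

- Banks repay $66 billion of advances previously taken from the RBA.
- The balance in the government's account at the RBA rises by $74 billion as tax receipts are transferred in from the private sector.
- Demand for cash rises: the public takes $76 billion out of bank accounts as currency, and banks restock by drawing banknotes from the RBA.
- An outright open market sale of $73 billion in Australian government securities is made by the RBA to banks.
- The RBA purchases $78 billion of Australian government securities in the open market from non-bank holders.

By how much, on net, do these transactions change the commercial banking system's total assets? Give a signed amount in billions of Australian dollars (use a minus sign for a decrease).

-$138 billion

Discount-window repayment $66 billion: bank balance sheets shrink → −$66B.
Government account inflow $74 billion: bank balance sheets shrink → −$74B.
Currency withdrawal $76 billion: bank balance sheets shrink → −$76B.
OMO sale (to banks) $73 billion: just an asset swap on bank balance sheets → 0.
Asset purchase (from non-banks) $78 billion: bank balance sheets expand → +$78B.
Net: −66 − 74 − 76 + 0 + 78 = -$138 billion.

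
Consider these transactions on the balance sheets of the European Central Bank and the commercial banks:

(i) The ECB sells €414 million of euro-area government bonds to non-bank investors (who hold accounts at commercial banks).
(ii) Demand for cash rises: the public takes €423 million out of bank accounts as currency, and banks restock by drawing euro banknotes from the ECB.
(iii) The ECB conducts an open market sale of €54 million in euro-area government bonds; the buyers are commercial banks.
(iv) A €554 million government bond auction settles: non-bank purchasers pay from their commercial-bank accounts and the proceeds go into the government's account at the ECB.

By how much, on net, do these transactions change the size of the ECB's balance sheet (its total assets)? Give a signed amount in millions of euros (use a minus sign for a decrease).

-€468 million

ECB balance sheet:
  Assets:      Securities −€468M
  Liabilities: Bank reserves −€1445M, Currency in circulation +€423M, Government deposits +€554M
Commercial banking system:
  Assets:      Reserves at CB −€1445M, Securities +€54M
  Liabilities: Checkable deposits −€1391M
Change in total ECB assets = -€468 million.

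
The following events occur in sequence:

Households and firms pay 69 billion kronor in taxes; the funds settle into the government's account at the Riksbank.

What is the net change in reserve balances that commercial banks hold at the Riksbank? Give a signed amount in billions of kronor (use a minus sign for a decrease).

Riksbank balance sheet:
  Assets:      no change
  Liabilities: Bank reserves −69B, Government deposits +69B
Commercial banking system:
  Assets:      Reserves at CB −69B
  Liabilities: Checkable deposits −69B
So the change in reserve balances that commercial banks hold at the Riksbank is -69 billion.

-69 billion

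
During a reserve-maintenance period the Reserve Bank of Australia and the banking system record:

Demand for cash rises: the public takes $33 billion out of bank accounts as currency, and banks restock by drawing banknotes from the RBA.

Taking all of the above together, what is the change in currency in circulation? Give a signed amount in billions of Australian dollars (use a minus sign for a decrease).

+$33 billion

Currency withdrawal $33 billion: notes leave the central bank → +$33B.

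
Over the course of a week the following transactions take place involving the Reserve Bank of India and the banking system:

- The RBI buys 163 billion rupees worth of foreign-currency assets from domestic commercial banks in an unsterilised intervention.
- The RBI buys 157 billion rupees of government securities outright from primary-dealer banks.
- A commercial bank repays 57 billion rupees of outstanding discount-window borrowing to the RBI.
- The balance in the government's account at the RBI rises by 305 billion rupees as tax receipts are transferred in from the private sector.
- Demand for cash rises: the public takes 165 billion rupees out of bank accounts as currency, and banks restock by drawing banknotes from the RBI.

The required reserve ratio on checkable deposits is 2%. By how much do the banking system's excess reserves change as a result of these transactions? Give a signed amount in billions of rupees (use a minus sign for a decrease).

-197.6 billion

FX purchase 163 billion rupees: reserves +163B, deposits 0.
OMO purchase (from banks) 157 billion rupees: reserves +157B, deposits 0.
Discount-window repayment 57 billion rupees: reserves −57B, deposits 0.
Government account inflow 305 billion rupees: reserves −305B, deposits −305B.
Currency withdrawal 165 billion rupees: reserves −165B, deposits −165B.
Totals: Δreserves = −207B, Δdeposits = −470B.
Δrequired reserves = 2% × −470B = −9.4B.
Δexcess reserves = Δreserves − Δrequired = −207B − (−9.4B) = -197.6 billion.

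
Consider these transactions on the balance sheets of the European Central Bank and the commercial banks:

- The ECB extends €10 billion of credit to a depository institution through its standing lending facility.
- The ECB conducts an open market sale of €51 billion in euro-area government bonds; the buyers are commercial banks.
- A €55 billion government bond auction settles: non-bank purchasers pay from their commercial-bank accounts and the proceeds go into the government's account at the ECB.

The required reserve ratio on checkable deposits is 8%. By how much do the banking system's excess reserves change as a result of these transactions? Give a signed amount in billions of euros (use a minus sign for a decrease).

Discount-window loan €10 billion: reserves +€10B, deposits 0.
OMO sale (to banks) €51 billion: reserves −€51B, deposits 0.
Government account inflow €55 billion: reserves −€55B, deposits −€55B.
Totals: Δreserves = −€96B, Δdeposits = −€55B.
Δrequired reserves = 8% × −€55B = −€4.4B.
Δexcess reserves = Δreserves − Δrequired = −€96B − (−€4.4B) = -€91.6 billion.

-€91.6 billion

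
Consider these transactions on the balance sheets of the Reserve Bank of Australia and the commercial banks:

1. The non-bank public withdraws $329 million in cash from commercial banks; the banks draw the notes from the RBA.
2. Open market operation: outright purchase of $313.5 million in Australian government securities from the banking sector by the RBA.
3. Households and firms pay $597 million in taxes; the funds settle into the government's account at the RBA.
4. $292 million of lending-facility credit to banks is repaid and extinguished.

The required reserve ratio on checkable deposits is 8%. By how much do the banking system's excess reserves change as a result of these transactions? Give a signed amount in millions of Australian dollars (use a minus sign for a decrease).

-$830.42 million

Currency withdrawal $329 million: reserves −$329M, deposits −$329M.
OMO purchase (from banks) $313.5 million: reserves +$313.5M, deposits 0.
Government account inflow $597 million: reserves −$597M, deposits −$597M.
Discount-window repayment $292 million: reserves −$292M, deposits 0.
Totals: Δreserves = −$904.5M, Δdeposits = −$926M.
Δrequired reserves = 8% × −$926M = −$74.08M.
Δexcess reserves = Δreserves − Δrequired = −$904.5M − (−$74.08M) = -$830.42 million.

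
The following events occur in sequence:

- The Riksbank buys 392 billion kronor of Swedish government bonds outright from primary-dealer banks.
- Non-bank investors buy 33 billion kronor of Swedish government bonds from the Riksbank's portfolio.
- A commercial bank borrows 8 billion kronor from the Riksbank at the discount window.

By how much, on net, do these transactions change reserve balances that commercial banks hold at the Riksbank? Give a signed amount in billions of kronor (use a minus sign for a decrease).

+367 billion

Riksbank balance sheet:
  Assets:      Securities +359B, Loans to banks +8B
  Liabilities: Bank reserves +367B
So the change in reserve balances that commercial banks hold at the Riksbank is +367 billion.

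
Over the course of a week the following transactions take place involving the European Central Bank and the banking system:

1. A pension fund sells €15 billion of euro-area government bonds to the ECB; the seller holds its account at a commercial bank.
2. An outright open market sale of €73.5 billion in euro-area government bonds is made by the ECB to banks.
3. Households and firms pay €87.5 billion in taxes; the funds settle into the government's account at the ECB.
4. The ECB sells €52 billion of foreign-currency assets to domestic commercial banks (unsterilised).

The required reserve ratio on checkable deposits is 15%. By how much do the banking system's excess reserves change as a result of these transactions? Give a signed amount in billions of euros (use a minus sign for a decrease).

Asset purchase (from non-banks) €15 billion: reserves +€15B, deposits +€15B.
OMO sale (to banks) €73.5 billion: reserves −€73.5B, deposits 0.
Government account inflow €87.5 billion: reserves −€87.5B, deposits −€87.5B.
FX sale €52 billion: reserves −€52B, deposits 0.
Totals: Δreserves = −€198B, Δdeposits = −€72.5B.
Δrequired reserves = 15% × −€72.5B = −€10.875B.
Δexcess reserves = Δreserves − Δrequired = −€198B − (−€10.875B) = -€187.125 billion.

-€187.125 billion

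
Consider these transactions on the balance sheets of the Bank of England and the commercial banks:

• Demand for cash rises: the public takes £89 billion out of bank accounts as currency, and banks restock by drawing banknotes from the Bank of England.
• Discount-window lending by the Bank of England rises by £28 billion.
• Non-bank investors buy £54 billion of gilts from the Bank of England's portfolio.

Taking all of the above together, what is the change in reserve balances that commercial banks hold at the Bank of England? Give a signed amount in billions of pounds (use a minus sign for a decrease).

-£115 billion

Currency withdrawal £89 billion: banks swap reserves for currency → −£89B.
Discount-window loan £28 billion: the loan is credited to the bank's reserve account → +£28B.
Asset sale (to non-banks) £54 billion: the non-bank buyers' banks settle from reserves → −£54B.
Net: −89 + 28 − 54 = -£115 billion.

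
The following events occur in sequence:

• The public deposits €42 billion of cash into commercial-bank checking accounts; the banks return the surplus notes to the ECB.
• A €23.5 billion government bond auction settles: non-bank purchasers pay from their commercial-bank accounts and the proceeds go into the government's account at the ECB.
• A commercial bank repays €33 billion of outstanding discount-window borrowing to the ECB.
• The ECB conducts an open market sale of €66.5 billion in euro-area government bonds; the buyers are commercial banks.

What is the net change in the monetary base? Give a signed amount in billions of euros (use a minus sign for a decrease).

-€123 billion

ECB balance sheet:
  Assets:      Securities −€66.5B, Loans to banks −€33B
  Liabilities: Bank reserves −€81B, Currency in circulation −€42B, Government deposits +€23.5B
Commercial banking system:
  Assets:      Reserves at CB −€81B, Securities +€66.5B
  Liabilities: Checkable deposits +€18.5B, Borrowings from CB −€33B
Monetary base = currency + reserves: −€42B + (−€81B) = -€123 billion.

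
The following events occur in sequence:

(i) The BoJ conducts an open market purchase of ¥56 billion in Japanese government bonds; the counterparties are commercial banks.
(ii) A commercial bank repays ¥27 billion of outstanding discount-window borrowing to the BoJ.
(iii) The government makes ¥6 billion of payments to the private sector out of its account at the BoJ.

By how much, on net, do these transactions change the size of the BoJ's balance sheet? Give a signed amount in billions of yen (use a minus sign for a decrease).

+¥29 billion

OMO purchase (from banks) ¥56 billion: a BoJ asset is acquired → +¥56B.
Discount-window repayment ¥27 billion: a BoJ asset is shed → −¥27B.
Government spending ¥6 billion: only the composition of liabilities changes → 0.
Net: 56 − 27 + 0 = +¥29 billion.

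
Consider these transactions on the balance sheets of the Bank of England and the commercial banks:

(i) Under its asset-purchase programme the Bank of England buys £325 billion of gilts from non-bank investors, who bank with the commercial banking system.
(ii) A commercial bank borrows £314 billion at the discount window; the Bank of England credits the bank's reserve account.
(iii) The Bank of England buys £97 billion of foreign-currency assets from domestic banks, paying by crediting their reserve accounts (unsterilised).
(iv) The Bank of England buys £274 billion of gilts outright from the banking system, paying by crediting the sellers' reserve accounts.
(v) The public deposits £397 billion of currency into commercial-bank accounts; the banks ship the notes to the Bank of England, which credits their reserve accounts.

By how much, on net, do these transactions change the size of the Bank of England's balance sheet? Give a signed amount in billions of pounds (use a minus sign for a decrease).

Bank of England balance sheet:
  Assets:      Securities +£599B, Loans to banks +£314B, Foreign assets +£97B
  Liabilities: Bank reserves +£1407B, Currency in circulation −£397B
Commercial banking system:
  Assets:      Reserves at CB +£1407B, Securities −£274B, Foreign assets −£97B
  Liabilities: Checkable deposits +£722B, Borrowings from CB +£314B
Change in total Bank of England assets = +£1010 billion.

+£1010 billion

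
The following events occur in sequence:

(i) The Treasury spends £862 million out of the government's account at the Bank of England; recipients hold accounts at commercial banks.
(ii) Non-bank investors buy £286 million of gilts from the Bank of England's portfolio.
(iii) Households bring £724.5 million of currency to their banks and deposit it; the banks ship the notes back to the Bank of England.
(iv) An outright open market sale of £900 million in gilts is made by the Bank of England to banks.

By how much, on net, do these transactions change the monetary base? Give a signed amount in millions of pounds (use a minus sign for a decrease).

-£324 million

Government spending £862 million: a non-base liability converts back to reserves → +£862M.
Asset sale (to non-banks) £286 million: Bank of England balance sheet contracts → −£286M.
Currency deposit £724.5 million: just a shift between currency and reserves — both are base money → 0.
OMO sale (to banks) £900 million: Bank of England balance sheet contracts → −£900M.
Net: 862 − 286 + 0 − 900 = -£324 million.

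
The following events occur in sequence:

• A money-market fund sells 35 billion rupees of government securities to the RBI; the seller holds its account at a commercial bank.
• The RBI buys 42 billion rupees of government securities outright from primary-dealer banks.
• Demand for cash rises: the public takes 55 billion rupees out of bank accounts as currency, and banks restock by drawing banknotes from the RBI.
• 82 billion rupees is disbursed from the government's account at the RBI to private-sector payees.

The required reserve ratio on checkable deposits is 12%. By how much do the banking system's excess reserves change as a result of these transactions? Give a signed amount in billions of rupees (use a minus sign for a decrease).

Asset purchase (from non-banks) 35 billion rupees: reserves +35B, deposits +35B.
OMO purchase (from banks) 42 billion rupees: reserves +42B, deposits 0.
Currency withdrawal 55 billion rupees: reserves −55B, deposits −55B.
Government spending 82 billion rupees: reserves +82B, deposits +82B.
Totals: Δreserves = +104B, Δdeposits = +62B.
Δrequired reserves = 12% × +62B = +7.44B.
Δexcess reserves = Δreserves − Δrequired = +104B − (+7.44B) = +96.56 billion.

+96.56 billion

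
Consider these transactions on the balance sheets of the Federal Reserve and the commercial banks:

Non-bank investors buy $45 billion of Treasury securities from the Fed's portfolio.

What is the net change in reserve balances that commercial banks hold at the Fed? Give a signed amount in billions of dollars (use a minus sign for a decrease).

-$45 billion

Asset sale (to non-banks) $45 billion: the non-bank buyers' banks settle from reserves → −$45B.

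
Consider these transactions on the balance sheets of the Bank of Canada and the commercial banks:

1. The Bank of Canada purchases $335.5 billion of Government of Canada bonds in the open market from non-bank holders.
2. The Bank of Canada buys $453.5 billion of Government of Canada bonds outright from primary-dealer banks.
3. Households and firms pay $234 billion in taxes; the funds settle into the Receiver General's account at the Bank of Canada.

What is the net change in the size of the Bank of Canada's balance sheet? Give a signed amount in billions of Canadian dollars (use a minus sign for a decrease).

+$789 billion

Asset purchase (from non-banks) $335.5 billion: a Bank of Canada asset is acquired → +$335.5B.
OMO purchase (from banks) $453.5 billion: a Bank of Canada asset is acquired → +$453.5B.
Government account inflow $234 billion: only the composition of liabilities changes → 0.
Net: 335.5 + 453.5 + 0 = +$789 billion.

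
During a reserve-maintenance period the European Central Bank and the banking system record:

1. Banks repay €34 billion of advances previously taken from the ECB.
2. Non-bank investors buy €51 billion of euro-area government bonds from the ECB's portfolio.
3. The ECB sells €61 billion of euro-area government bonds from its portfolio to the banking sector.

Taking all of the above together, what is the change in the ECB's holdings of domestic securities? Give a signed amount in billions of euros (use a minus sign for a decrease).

ECB balance sheet:
  Assets:      Securities −€112B, Loans to banks −€34B
  Liabilities: Bank reserves −€146B
Commercial banking system:
  Assets:      Reserves at CB −€146B, Securities +€61B
  Liabilities: Checkable deposits −€51B, Borrowings from CB −€34B
So the change in the ECB's holdings of domestic securities is -€112 billion.

-€112 billion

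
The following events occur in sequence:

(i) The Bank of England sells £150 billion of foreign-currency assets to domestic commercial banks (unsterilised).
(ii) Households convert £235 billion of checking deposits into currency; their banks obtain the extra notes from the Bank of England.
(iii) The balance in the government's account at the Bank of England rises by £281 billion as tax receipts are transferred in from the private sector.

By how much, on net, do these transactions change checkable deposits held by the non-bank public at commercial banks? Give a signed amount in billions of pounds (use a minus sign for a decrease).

-£516 billion

Bank of England balance sheet:
  Assets:      Foreign assets −£150B
  Liabilities: Bank reserves −£666B, Currency in circulation +£235B, Government deposits +£281B
Commercial banking system:
  Assets:      Reserves at CB −£666B, Foreign assets +£150B
  Liabilities: Checkable deposits −£516B
So the change in checkable deposits held by the non-bank public at commercial banks is -£516 billion.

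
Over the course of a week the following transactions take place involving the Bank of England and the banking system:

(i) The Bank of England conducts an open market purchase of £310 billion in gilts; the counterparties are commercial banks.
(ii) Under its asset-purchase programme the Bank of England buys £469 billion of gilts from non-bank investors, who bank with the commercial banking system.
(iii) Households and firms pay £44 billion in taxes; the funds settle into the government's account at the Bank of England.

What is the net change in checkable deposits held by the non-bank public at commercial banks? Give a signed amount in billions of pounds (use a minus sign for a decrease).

+£425 billion

OMO purchase (from banks) £310 billion: the counterparty is a bank, so public deposits are unchanged → 0.
Asset purchase (from non-banks) £469 billion: non-bank counterparties' bank balances rise → +£469B.
Government account inflow £44 billion: non-bank counterparties' bank balances fall → −£44B.
Net: 0 + 469 − 44 = +£425 billion.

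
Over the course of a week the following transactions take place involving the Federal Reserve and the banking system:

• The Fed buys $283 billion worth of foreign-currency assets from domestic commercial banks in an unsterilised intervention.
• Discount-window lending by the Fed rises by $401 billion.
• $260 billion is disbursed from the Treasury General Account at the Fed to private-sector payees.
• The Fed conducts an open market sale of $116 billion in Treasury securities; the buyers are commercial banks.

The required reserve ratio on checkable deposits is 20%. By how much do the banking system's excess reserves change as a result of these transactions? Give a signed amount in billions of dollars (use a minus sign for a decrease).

+$776 billion

FX purchase $283 billion: reserves +$283B, deposits 0.
Discount-window loan $401 billion: reserves +$401B, deposits 0.
Government spending $260 billion: reserves +$260B, deposits +$260B.
OMO sale (to banks) $116 billion: reserves −$116B, deposits 0.
Totals: Δreserves = +$828B, Δdeposits = +$260B.
Δrequired reserves = 20% × +$260B = +$52B.
Δexcess reserves = Δreserves − Δrequired = +$828B − (+$52B) = +$776 billion.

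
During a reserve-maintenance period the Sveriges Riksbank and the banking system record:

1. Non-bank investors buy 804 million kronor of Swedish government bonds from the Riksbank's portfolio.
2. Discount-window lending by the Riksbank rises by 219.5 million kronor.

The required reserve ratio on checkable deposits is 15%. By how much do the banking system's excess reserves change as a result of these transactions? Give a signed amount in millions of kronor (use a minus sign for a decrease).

-463.9 million

Asset sale (to non-banks) 804 million kronor: reserves −804M, deposits −804M.
Discount-window loan 219.5 million kronor: reserves +219.5M, deposits 0.
Totals: Δreserves = −584.5M, Δdeposits = −804M.
Δrequired reserves = 15% × −804M = −120.6M.
Δexcess reserves = Δreserves − Δrequired = −584.5M − (−120.6M) = -463.9 million.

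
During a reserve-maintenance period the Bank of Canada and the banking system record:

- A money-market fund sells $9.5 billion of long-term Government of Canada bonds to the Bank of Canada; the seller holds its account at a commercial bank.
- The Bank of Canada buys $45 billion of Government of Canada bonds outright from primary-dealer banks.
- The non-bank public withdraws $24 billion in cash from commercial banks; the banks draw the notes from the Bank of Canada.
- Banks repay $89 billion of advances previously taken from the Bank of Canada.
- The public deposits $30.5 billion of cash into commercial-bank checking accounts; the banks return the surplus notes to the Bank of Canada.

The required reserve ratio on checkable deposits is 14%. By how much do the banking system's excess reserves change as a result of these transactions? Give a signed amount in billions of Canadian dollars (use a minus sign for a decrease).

-$30.24 billion

Asset purchase (from non-banks) $9.5 billion: reserves +$9.5B, deposits +$9.5B.
OMO purchase (from banks) $45 billion: reserves +$45B, deposits 0.
Currency withdrawal $24 billion: reserves −$24B, deposits −$24B.
Discount-window repayment $89 billion: reserves −$89B, deposits 0.
Currency deposit $30.5 billion: reserves +$30.5B, deposits +$30.5B.
Totals: Δreserves = −$28B, Δdeposits = +$16B.
Δrequired reserves = 14% × +$16B = +$2.24B.
Δexcess reserves = Δreserves − Δrequired = −$28B − (+$2.24B) = -$30.24 billion.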